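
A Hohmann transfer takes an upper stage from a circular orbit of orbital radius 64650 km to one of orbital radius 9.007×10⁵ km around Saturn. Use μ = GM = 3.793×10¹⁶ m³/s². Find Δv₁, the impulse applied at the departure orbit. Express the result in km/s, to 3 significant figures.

Δv ≈ 8.87 km/s

r₁ = 64650 km = 6.465×10⁷ m.
r₂ = 9.007×10⁵ km = 9.007×10⁸ m.
Transfer ellipse a_t = (r₁ + r₂)/2 = 4.827×10⁸ m.
At r₁: circular v_c1 = √(μ/r₁) = 24220 m/s; transfer-perikrone v_p = √[μ(2/r₁ − 1/a_t)] = 33090 m/s.
Δv₁ = v_p − v_c1 = 8866 m/s.
= 8.866 km/s.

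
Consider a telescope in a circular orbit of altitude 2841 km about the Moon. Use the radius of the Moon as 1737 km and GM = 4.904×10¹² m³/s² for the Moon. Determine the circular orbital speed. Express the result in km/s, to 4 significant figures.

v ≈ 1.035 km/s

r = 1737 + 2841 = 4578.0 km = 4.5780×10⁶ m.
For a circular orbit v = √(μ/r) = √(4.904×10¹² / 4.578×10⁶) = √(1.071×10⁶) = 1035 m/s.
That is 1.035 km/s.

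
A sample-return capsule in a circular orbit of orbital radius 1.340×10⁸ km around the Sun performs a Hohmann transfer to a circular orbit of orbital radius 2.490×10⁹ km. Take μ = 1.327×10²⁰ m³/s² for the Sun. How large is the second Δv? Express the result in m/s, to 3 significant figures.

Δv ≈ 4970 m/s

r₁ = 1.340×10⁸ km = 1.340×10¹¹ m.
r₂ = 2.490×10⁹ km = 2.490×10¹² m.
Transfer ellipse a_t = (r₁ + r₂)/2 = 1.312×10¹² m.
At r₁: circular v_c1 = √(μ/r₁) = 31470 m/s; transfer-perihelion v_p = √[μ(2/r₁ − 1/a_t)] = 43350 m/s.
At r₂: circular v_c2 = √(μ/r₂) = 7300 m/s; transfer-aphelion v_a = √[μ(2/r₂ − 1/a_t)] = 2333 m/s.
Δv₂ = v_c2 − v_a = 4967 m/s.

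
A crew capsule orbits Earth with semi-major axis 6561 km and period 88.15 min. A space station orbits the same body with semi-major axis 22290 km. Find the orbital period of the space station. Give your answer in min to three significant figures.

Kepler's third law: T² ∝ a³, so T₂ = T₁ (a₂/a₁)^(3/2).
a₂/a₁ = 3.397, (a₂/a₁)^(3/2) = 6.262.
T₂ = 88.15 × 6.262 = 552.0 min.

T₂ ≈ 552 min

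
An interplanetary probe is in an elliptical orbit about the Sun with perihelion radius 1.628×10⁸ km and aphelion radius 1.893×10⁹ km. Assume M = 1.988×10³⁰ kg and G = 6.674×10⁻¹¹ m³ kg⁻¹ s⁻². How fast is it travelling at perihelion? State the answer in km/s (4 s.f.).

v ≈ 38.74 km/s

μ = GM = 6.674×10⁻¹¹ × 1.988×10³⁰ = 1.327×10²⁰ m³/s².
Semi-major axis a = (r_p + r_a)/2 = 1.0279×10⁹ km = 1.028×10¹² m.
Vis-viva: v² = μ(2/r − 1/a) = 1.327×10²⁰ × (1.229×10⁻¹¹ − 9.729×10⁻¹³) = 1.501×10⁹ m²/s².
v = 38740 m/s = 38.74 km/s.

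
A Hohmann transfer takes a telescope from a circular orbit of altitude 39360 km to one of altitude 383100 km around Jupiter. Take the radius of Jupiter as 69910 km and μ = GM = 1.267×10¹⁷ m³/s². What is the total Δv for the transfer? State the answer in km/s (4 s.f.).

Δv_total ≈ 15.47 km/s

r₁ = 69910 + 39360 = 109270 km = 1.0927×10⁸ m.
r₂ = 69910 + 383100 = 453010 km = 4.5301×10⁸ m.
Transfer ellipse a_t = (r₁ + r₂)/2 = 2.811×10⁸ m.
At r₁: circular v_c1 = √(μ/r₁) = 34050 m/s; transfer-perijove v_p = √[μ(2/r₁ − 1/a_t)] = 43220 m/s.
Δv₁ = v_p − v_c1 = 9173 m/s.
At r₂: circular v_c2 = √(μ/r₂) = 16720 m/s; transfer-apojove v_a = √[μ(2/r₂ − 1/a_t)] = 10430 m/s.
Δv₂ = v_c2 − v_a = 6298 m/s.
Total Δv = Δv₁ + Δv₂ = 15470 m/s = 15.47 km/s.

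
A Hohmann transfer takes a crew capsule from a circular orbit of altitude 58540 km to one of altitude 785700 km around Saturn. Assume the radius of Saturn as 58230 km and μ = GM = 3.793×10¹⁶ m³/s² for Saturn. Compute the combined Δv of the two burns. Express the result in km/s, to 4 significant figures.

r₁ = 58230 + 58540 = 116770 km = 1.1677×10⁸ m.
r₂ = 58230 + 785700 = 843930 km = 8.4393×10⁸ m.
Transfer ellipse a_t = (r₁ + r₂)/2 = 4.804×10⁸ m.
At r₁: circular v_c1 = √(μ/r₁) = 18020 m/s; transfer-perikrone v_p = √[μ(2/r₁ − 1/a_t)] = 23890 m/s.
Δv₁ = v_p − v_c1 = 5866 m/s.
At r₂: circular v_c2 = √(μ/r₂) = 6704 m/s; transfer-apokrone v_a = √[μ(2/r₂ − 1/a_t)] = 3305 m/s.
Δv₂ = v_c2 − v_a = 3399 m/s.
Total Δv = Δv₁ + Δv₂ = 9265 m/s = 9.265 km/s.

Δv_total ≈ 9.265 km/s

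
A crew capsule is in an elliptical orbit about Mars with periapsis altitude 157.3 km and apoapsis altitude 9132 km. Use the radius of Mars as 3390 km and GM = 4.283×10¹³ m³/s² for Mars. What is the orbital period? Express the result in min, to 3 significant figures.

r_p = 3390 + 157.3 = 3547.3 km = 3.5473×10⁶ m.
r_a = 3390 + 9132 = 12522 km = 1.2522×10⁷ m.
Semi-major axis a = (r_p + r_a)/2 = (3547.3 + 12522)/2 = 8034.6 km = 8.035×10⁶ m.
By Kepler's third law T = 2π√(a³/μ) = 2π × 3.480×10³ = 2.187×10⁴ s.
= 364.4 min.

T ≈ 364 min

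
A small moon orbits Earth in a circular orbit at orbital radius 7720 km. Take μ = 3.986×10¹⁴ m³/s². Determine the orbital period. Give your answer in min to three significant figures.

T ≈ 113 min

r = 7720 km = 7.720×10⁶ m.
Kepler's third law: T = 2π√(r³/μ) = 2π√((7.720×10⁶)³ / 3.986×10¹⁴).
r³/μ = 1.154×10⁶ s², so T = 2π × 1.074×10³ = 6.751×10³ s.
Converting: 6.751×10³ s ÷ 60.00 = 112.5 min.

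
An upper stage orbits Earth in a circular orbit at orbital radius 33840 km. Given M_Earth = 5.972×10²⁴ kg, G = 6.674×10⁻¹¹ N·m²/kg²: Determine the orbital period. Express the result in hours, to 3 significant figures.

T ≈ 17.2 hours

μ = GM = 6.674×10⁻¹¹ × 5.972×10²⁴ = 3.986×10¹⁴ m³/s².
r = 33840 km = 3.384×10⁷ m.
Kepler's third law: T = 2π√(r³/μ) = 2π√((3.384×10⁷)³ / 3.986×10¹⁴).
r³/μ = 9.723×10⁷ s², so T = 2π × 9.860×10³ = 6.195×10⁴ s.
Converting: 6.195×10⁴ s ÷ 3600 = 17.21 hours.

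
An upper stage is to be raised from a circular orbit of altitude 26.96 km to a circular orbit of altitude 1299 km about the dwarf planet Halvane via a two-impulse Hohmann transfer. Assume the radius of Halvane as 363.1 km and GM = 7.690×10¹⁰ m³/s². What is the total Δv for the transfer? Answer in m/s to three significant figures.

Δv_total ≈ 204 m/s

r₁ = 363.1 + 26.96 = 390.06 km = 3.9006×10⁵ m.
r₂ = 363.1 + 1299 = 1662.1 km = 1.6621×10⁶ m.
Transfer ellipse a_t = (r₁ + r₂)/2 = 1.026×10⁶ m.
At r₁: circular v_c1 = √(μ/r₁) = 444.0 m/s; transfer-periapsis v_p = √[μ(2/r₁ − 1/a_t)] = 565.1 m/s.
Δv₁ = v_p − v_c1 = 121.1 m/s.
At r₂: circular v_c2 = √(μ/r₂) = 215.1 m/s; transfer-apoapsis v_a = √[μ(2/r₂ − 1/a_t)] = 132.6 m/s.
Δv₂ = v_c2 − v_a = 82.48 m/s.
Total Δv = Δv₁ + Δv₂ = 203.6 m/s.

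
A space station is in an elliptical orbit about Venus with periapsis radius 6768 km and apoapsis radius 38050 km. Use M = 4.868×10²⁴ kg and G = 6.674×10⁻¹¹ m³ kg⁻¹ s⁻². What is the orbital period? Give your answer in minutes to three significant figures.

T ≈ 616 minutes

μ = GM = 6.674×10⁻¹¹ × 4.868×10²⁴ = 3.249×10¹⁴ m³/s².
Semi-major axis a = (r_p + r_a)/2 = (6768.0 + 38050)/2 = 22409 km = 2.241×10⁷ m.
By Kepler's third law T = 2π√(a³/μ) = 2π × 5.885×10³ = 3.698×10⁴ s.
= 616.3 minutes.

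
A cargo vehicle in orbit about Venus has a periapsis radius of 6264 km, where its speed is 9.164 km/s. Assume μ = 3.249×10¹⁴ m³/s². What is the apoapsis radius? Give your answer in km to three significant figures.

apoapsis radius ≈ 26600 km

r_p = 6.264×10⁶ m.
Specific energy ε = v²/2 − μ/r = -9.878×10⁶ J/kg, so a = −μ/(2ε) = 1.645×10⁷ m.
The apsides satisfy r_p + r_a = 2a, so the apoapsis radius is 2a − r_p = 2.663×10⁷ m = 26626 km.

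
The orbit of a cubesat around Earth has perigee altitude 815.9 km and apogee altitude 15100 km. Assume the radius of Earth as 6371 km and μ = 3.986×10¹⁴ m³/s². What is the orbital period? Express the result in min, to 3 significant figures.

r_p = 6371 + 815.9 = 7186.9 km = 7.1869×10⁶ m.
r_a = 6371 + 15100 = 21471 km = 2.1471×10⁷ m.
Semi-major axis a = (r_p + r_a)/2 = (7186.9 + 21471)/2 = 14329 km = 1.433×10⁷ m.
By Kepler's third law T = 2π√(a³/μ) = 2π × 2.717×10³ = 1.707×10⁴ s.
= 284.5 min.

T ≈ 284 min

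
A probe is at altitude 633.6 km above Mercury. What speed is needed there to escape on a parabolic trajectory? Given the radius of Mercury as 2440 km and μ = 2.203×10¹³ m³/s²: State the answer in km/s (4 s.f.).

v_esc ≈ 3.786 km/s

r = 2440 + 633.6 = 3073.6 km = 3.0736×10⁶ m.
Escape speed v_esc = √(2μ/r) = √(2 × 2.203×10¹³ / 3.074×10⁶) = √(1.433×10⁷) = 3786 m/s.
= 3.786 km/s.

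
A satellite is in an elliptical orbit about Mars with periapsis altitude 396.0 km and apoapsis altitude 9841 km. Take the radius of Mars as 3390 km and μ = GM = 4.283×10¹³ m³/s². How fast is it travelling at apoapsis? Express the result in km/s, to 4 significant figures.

v ≈ 1.200 km/s

r_p = 3390 + 396.0 = 3786.0 km = 3.7860×10⁶ m.
r_a = 3390 + 9841 = 13231 km = 1.3231×10⁷ m.
Semi-major axis a = (r_p + r_a)/2 = 8508.5 km = 8.508×10⁶ m.
Vis-viva: v² = μ(2/r − 1/a) = 4.283×10¹³ × (1.512×10⁻⁷ − 1.175×10⁻⁷) = 1.440×10⁶ m²/s².
v = 1200 m/s = 1.200 km/s.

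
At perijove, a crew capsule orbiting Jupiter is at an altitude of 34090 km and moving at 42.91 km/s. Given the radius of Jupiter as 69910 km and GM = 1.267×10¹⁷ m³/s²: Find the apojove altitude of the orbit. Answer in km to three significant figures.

apojove altitude ≈ 2.52×10⁵ km

r_p = 69910 + 34090 = 1.0400×10⁵ km = 1.040×10⁸ m.
Specific energy ε = v²/2 − μ/r = -2.976×10⁸ J/kg, so a = −μ/(2ε) = 2.128×10⁸ m.
The apsides satisfy r_p + r_a = 2a, so the apojove radius is 2a − r_p = 3.217×10⁸ m = 3.2169×10⁵ km.
Apojove altitude = 3.2169×10⁵ − 69910 = 2.5178×10⁵ km.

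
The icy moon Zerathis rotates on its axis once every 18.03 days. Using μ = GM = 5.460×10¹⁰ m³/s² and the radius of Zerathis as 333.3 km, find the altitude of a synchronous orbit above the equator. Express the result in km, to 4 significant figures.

h_sync ≈ 14640 km

T = 18.03 days = 1.558×10⁶ s.
A synchronous orbit has period T, so by Kepler's third law a = (μT²/4π²)^(1/3).
μT²/4π² = 5.460×10¹⁰ × (1.558×10⁶)² / 39.48 = 3.356×10²¹ m³.
a = 1.497×10⁷ m = 14972 km.
Altitude h = a − R = 14972 − 333.3 = 14639 km.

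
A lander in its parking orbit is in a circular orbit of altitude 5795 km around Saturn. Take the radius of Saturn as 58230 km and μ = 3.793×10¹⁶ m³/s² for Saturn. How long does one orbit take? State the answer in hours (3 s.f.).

r = 58230 + 5795 = 64025 km = 6.4025×10⁷ m.
Kepler's third law: T = 2π√(r³/μ) = 2π√((6.402×10⁷)³ / 3.793×10¹⁶).
r³/μ = 6.919×10⁶ s², so T = 2π × 2.630×10³ = 1.653×10⁴ s.
Converting: 1.653×10⁴ s ÷ 3600 = 4.591 hours.

T ≈ 4.59 hours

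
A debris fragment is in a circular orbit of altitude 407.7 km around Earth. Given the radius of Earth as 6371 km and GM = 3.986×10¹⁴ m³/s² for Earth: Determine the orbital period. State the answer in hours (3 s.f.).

T ≈ 1.54 hours

r = 6371 + 407.7 = 6778.7 km = 6.7787×10⁶ m.
Kepler's third law: T = 2π√(r³/μ) = 2π√((6.779×10⁶)³ / 3.986×10¹⁴).
r³/μ = 7.815×10⁵ s², so T = 2π × 8.840×10² = 5.554×10³ s.
Converting: 5.554×10³ s ÷ 3600 = 1.543 hours.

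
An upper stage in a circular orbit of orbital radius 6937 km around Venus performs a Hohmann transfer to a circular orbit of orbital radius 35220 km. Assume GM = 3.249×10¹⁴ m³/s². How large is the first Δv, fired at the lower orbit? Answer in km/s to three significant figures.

r₁ = 6937 km = 6.937×10⁶ m.
r₂ = 35220 km = 3.522×10⁷ m.
Transfer ellipse a_t = (r₁ + r₂)/2 = 2.108×10⁷ m.
At r₁: circular v_c1 = √(μ/r₁) = 6844 m/s; transfer-periapsis v_p = √[μ(2/r₁ − 1/a_t)] = 8846 m/s.
Δv₁ = v_p − v_c1 = 2003 m/s.
= 2.003 km/s.

Δv ≈ 2.00 km/s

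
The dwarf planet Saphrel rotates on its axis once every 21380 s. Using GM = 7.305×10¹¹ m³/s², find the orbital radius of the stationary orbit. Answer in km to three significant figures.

A synchronous orbit has period T, so by Kepler's third law a = (μT²/4π²)^(1/3).
μT²/4π² = 7.305×10¹¹ × (2.138×10⁴)² / 39.48 = 8.458×10¹⁸ m³.
a = 2.037×10⁶ m = 2037.5 km.

r_sync ≈ 2040 km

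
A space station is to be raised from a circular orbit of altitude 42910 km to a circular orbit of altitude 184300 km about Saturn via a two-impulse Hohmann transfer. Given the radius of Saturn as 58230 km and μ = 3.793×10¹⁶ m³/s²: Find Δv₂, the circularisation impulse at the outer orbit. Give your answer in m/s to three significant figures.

r₁ = 58230 + 42910 = 101140 km = 1.0114×10⁸ m.
r₂ = 58230 + 184300 = 242530 km = 2.4253×10⁸ m.
Transfer ellipse a_t = (r₁ + r₂)/2 = 1.718×10⁸ m.
At r₁: circular v_c1 = √(μ/r₁) = 19370 m/s; transfer-perikrone v_p = √[μ(2/r₁ − 1/a_t)] = 23010 m/s.
At r₂: circular v_c2 = √(μ/r₂) = 12510 m/s; transfer-apokrone v_a = √[μ(2/r₂ − 1/a_t)] = 9594 m/s.
Δv₂ = v_c2 − v_a = 2911 m/s.

Δv ≈ 2910 m/s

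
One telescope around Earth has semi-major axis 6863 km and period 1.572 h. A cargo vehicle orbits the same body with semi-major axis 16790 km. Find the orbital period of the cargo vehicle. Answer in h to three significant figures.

T₂ ≈ 6.02 h

Kepler's third law: T² ∝ a³, so T₂ = T₁ (a₂/a₁)^(3/2).
a₂/a₁ = 2.446, (a₂/a₁)^(3/2) = 3.827.
T₂ = 1.572 × 3.827 = 6.015 h.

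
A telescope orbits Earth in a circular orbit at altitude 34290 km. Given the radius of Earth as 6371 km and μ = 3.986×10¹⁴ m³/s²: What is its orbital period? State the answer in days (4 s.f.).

T ≈ 0.9444 days

r = 6371 + 34290 = 40661 km = 4.0661×10⁷ m.
Kepler's third law: T = 2π√(r³/μ) = 2π√((4.066×10⁷)³ / 3.986×10¹⁴).
r³/μ = 1.687×10⁸ s², so T = 2π × 1.299×10⁴ = 8.160×10⁴ s.
Converting: 8.160×10⁴ s ÷ 86400 = 0.9444 days.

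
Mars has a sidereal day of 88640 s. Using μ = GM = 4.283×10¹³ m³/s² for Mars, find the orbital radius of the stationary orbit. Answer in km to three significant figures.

A synchronous orbit has period T, so by Kepler's third law a = (μT²/4π²)^(1/3).
μT²/4π² = 4.283×10¹³ × (8.864×10⁴)² / 39.48 = 8.524×10²¹ m³.
a = 2.043×10⁷ m = 20428 km.

r_sync ≈ 20400 km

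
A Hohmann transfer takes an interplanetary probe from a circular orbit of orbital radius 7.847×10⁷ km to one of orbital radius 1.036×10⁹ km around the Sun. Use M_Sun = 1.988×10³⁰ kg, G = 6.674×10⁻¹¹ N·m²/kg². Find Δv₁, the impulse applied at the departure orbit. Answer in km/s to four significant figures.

μ = GM = 6.674×10⁻¹¹ × 1.988×10³⁰ = 1.327×10²⁰ m³/s².
r₁ = 7.847×10⁷ km = 7.847×10¹⁰ m.
r₂ = 1.036×10⁹ km = 1.036×10¹² m.
Transfer ellipse a_t = (r₁ + r₂)/2 = 5.572×10¹¹ m.
At r₁: circular v_c1 = √(μ/r₁) = 41120 m/s; transfer-perihelion v_p = √[μ(2/r₁ − 1/a_t)] = 56070 m/s.
Δv₁ = v_p − v_c1 = 14950 m/s.
= 14.95 km/s.

Δv ≈ 14.95 km/s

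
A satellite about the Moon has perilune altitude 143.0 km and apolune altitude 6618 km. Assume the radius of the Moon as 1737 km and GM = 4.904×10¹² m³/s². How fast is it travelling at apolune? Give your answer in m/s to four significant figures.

v ≈ 464.4 m/s

r_p = 1737 + 143.0 = 1880.0 km = 1.8800×10⁶ m.
r_a = 1737 + 6618 = 8355.0 km = 8.3550×10⁶ m.
Semi-major axis a = (r_p + r_a)/2 = 5117.5 km = 5.118×10⁶ m.
Vis-viva: v² = μ(2/r − 1/a) = 4.904×10¹² × (2.394×10⁻⁷ − 1.954×10⁻⁷) = 2.156×10⁵ m²/s².
v = 464.4 m/s.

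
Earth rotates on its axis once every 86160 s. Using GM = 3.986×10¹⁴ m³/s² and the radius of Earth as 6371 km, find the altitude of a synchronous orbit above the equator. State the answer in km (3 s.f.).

h_sync ≈ 35800 km

A synchronous orbit has period T, so by Kepler's third law a = (μT²/4π²)^(1/3).
μT²/4π² = 3.986×10¹⁴ × (8.616×10⁴)² / 39.48 = 7.495×10²² m³.
a = 4.216×10⁷ m = 42163 km.
Altitude h = a − R = 42163 − 6371 = 35792 km.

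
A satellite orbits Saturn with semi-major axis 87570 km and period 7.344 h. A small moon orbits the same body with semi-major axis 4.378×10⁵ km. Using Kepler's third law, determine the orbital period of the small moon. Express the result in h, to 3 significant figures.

Kepler's third law: T² ∝ a³, so T₂ = T₁ (a₂/a₁)^(3/2).
a₂/a₁ = 4.999, (a₂/a₁)^(3/2) = 11.18.
T₂ = 7.344 × 11.18 = 82.09 h.

T₂ ≈ 82.1 h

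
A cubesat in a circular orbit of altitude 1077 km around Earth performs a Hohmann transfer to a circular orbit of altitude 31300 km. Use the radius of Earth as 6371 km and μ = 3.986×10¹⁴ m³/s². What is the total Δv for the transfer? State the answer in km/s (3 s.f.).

r₁ = 6371 + 1077 = 7448.0 km = 7.4480×10⁶ m.
r₂ = 6371 + 31300 = 37671 km = 3.7671×10⁷ m.
Transfer ellipse a_t = (r₁ + r₂)/2 = 2.256×10⁷ m.
At r₁: circular v_c1 = √(μ/r₁) = 7316 m/s; transfer-perigee v_p = √[μ(2/r₁ − 1/a_t)] = 9453 m/s.
Δv₁ = v_p − v_c1 = 2138 m/s.
At r₂: circular v_c2 = √(μ/r₂) = 3253 m/s; transfer-apogee v_a = √[μ(2/r₂ − 1/a_t)] = 1869 m/s.
Δv₂ = v_c2 − v_a = 1384 m/s.
Total Δv = Δv₁ + Δv₂ = 3522 m/s = 3.522 km/s.

Δv_total ≈ 3.52 km/s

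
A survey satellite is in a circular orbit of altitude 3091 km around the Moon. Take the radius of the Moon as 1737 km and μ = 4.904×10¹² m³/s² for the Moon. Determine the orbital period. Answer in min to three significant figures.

T ≈ 502 min

r = 1737 + 3091 = 4828.0 km = 4.8280×10⁶ m.
Kepler's third law: T = 2π√(r³/μ) = 2π√((4.828×10⁶)³ / 4.904×10¹²).
r³/μ = 2.295×10⁷ s², so T = 2π × 4.790×10³ = 3.010×10⁴ s.
Converting: 3.010×10⁴ s ÷ 60.00 = 501.7 min.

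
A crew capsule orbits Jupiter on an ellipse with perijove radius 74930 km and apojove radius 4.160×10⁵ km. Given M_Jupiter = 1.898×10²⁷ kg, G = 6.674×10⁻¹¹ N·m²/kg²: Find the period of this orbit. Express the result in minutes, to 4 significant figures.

T ≈ 1132 minutes

μ = GM = 6.674×10⁻¹¹ × 1.898×10²⁷ = 1.267×10¹⁷ m³/s².
Semi-major axis a = (r_p + r_a)/2 = (74930 + 4.1600×10⁵)/2 = 2.4546×10⁵ km = 2.455×10⁸ m.
By Kepler's third law T = 2π√(a³/μ) = 2π × 1.081×10⁴ = 6.789×10⁴ s.
= 1132 minutes.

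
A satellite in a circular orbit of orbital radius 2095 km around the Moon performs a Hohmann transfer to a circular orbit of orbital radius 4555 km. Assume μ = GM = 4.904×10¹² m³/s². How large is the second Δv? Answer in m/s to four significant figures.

Δv ≈ 214.0 m/s

r₁ = 2095 km = 2.095×10⁶ m.
r₂ = 4555 km = 4.555×10⁶ m.
Transfer ellipse a_t = (r₁ + r₂)/2 = 3.325×10⁶ m.
At r₁: circular v_c1 = √(μ/r₁) = 1530 m/s; transfer-perilune v_p = √[μ(2/r₁ − 1/a_t)] = 1791 m/s.
At r₂: circular v_c2 = √(μ/r₂) = 1038 m/s; transfer-apolune v_a = √[μ(2/r₂ − 1/a_t)] = 823.6 m/s.
Δv₂ = v_c2 − v_a = 214.0 m/s.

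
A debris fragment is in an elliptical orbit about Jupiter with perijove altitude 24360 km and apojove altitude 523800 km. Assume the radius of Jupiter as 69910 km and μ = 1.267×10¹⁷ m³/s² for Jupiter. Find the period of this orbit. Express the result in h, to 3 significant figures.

r_p = 69910 + 24360 = 94270 km = 9.4270×10⁷ m.
r_a = 69910 + 523800 = 593710 km = 5.9371×10⁸ m.
Semi-major axis a = (r_p + r_a)/2 = (94270 + 5.9371×10⁵)/2 = 3.4399×10⁵ km = 3.440×10⁸ m.
By Kepler's third law T = 2π√(a³/μ) = 2π × 1.792×10⁴ = 1.126×10⁵ s.
= 31.28 h.

T ≈ 31.3 h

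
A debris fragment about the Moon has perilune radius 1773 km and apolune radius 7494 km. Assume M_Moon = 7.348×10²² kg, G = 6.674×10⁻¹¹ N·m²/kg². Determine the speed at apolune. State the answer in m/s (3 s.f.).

μ = GM = 6.674×10⁻¹¹ × 7.348×10²² = 4.904×10¹² m³/s².
Semi-major axis a = (r_p + r_a)/2 = 4633.5 km = 4.634×10⁶ m.
Vis-viva: v² = μ(2/r − 1/a) = 4.904×10¹² × (2.669×10⁻⁷ − 2.158×10⁻⁷) = 2.504×10⁵ m²/s².
v = 500.4 m/s.

v ≈ 500 m/s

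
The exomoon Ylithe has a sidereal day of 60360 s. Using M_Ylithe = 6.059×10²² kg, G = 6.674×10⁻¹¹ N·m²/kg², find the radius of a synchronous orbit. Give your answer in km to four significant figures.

r_sync ≈ 7200 km

μ = GM = 6.674×10⁻¹¹ × 6.059×10²² = 4.044×10¹² m³/s².
A synchronous orbit has period T, so by Kepler's third law a = (μT²/4π²)^(1/3).
μT²/4π² = 4.044×10¹² × (6.036×10⁴)² / 39.48 = 3.732×10²⁰ m³.
a = 7.200×10⁶ m = 7199.6 km.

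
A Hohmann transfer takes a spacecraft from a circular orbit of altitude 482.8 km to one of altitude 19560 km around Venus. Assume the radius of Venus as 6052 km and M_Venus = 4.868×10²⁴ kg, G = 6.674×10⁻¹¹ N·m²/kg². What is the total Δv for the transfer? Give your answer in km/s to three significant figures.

Δv_total ≈ 3.14 km/s

μ = GM = 6.674×10⁻¹¹ × 4.868×10²⁴ = 3.249×10¹⁴ m³/s².
r₁ = 6052 + 482.8 = 6534.8 km = 6.5348×10⁶ m.
r₂ = 6052 + 19560 = 25612 km = 2.5612×10⁷ m.
Transfer ellipse a_t = (r₁ + r₂)/2 = 1.607×10⁷ m.
At r₁: circular v_c1 = √(μ/r₁) = 7051 m/s; transfer-periapsis v_p = √[μ(2/r₁ − 1/a_t)] = 8901 m/s.
Δv₁ = v_p − v_c1 = 1850 m/s.
At r₂: circular v_c2 = √(μ/r₂) = 3562 m/s; transfer-apoapsis v_a = √[μ(2/r₂ − 1/a_t)] = 2271 m/s.
Δv₂ = v_c2 − v_a = 1291 m/s.
Total Δv = Δv₁ + Δv₂ = 3140 m/s = 3.140 km/s.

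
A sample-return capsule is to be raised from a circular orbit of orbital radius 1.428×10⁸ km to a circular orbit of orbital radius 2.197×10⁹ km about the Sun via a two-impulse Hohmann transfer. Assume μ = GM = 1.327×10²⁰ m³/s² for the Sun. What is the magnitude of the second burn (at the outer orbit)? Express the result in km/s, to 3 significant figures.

Δv ≈ 5.06 km/s

r₁ = 1.428×10⁸ km = 1.428×10¹¹ m.
r₂ = 2.197×10⁹ km = 2.197×10¹² m.
Transfer ellipse a_t = (r₁ + r₂)/2 = 1.170×10¹² m.
At r₁: circular v_c1 = √(μ/r₁) = 30480 m/s; transfer-perihelion v_p = √[μ(2/r₁ − 1/a_t)] = 41770 m/s.
At r₂: circular v_c2 = √(μ/r₂) = 7772 m/s; transfer-aphelion v_a = √[μ(2/r₂ − 1/a_t)] = 2715 m/s.
Δv₂ = v_c2 − v_a = 5057 m/s.
= 5.057 km/s.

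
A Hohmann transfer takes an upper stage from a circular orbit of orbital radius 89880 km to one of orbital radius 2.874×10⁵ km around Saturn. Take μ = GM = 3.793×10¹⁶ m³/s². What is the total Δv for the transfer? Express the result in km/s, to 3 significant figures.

r₁ = 89880 km = 8.988×10⁷ m.
r₂ = 2.874×10⁵ km = 2.874×10⁸ m.
Transfer ellipse a_t = (r₁ + r₂)/2 = 1.886×10⁸ m.
At r₁: circular v_c1 = √(μ/r₁) = 20540 m/s; transfer-perikrone v_p = √[μ(2/r₁ − 1/a_t)] = 25360 m/s.
Δv₁ = v_p − v_c1 = 4814 m/s.
At r₂: circular v_c2 = √(μ/r₂) = 11490 m/s; transfer-apokrone v_a = √[μ(2/r₂ − 1/a_t)] = 7930 m/s.
Δv₂ = v_c2 − v_a = 3558 m/s.
Total Δv = Δv₁ + Δv₂ = 8372 m/s = 8.372 km/s.

Δv_total ≈ 8.37 km/s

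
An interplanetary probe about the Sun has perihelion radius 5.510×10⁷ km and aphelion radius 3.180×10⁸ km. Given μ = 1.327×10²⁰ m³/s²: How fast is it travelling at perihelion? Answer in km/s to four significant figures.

Semi-major axis a = (r_p + r_a)/2 = 1.8655×10⁸ km = 1.866×10¹¹ m.
Vis-viva: v² = μ(2/r − 1/a) = 1.327×10²⁰ × (3.630×10⁻¹¹ − 5.360×10⁻¹²) = 4.105×10⁹ m²/s².
v = 64070 m/s = 64.07 km/s.

v ≈ 64.07 km/s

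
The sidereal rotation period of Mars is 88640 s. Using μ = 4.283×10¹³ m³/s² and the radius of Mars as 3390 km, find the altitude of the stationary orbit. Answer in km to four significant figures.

A synchronous orbit has period T, so by Kepler's third law a = (μT²/4π²)^(1/3).
μT²/4π² = 4.283×10¹³ × (8.864×10⁴)² / 39.48 = 8.524×10²¹ m³.
a = 2.043×10⁷ m = 20428 km.
Altitude h = a − R = 20428 − 3390 = 17038 km.

h_sync ≈ 17040 km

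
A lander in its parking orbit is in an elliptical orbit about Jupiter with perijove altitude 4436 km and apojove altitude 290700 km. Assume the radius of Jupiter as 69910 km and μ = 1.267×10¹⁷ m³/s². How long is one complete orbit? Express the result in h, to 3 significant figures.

T ≈ 15.7 h

r_p = 69910 + 4436 = 74346 km = 7.4346×10⁷ m.
r_a = 69910 + 290700 = 360610 km = 3.6061×10⁸ m.
Semi-major axis a = (r_p + r_a)/2 = (74346 + 3.6061×10⁵)/2 = 2.1748×10⁵ km = 2.175×10⁸ m.
By Kepler's third law T = 2π√(a³/μ) = 2π × 9.010×10³ = 5.661×10⁴ s.
= 15.73 h.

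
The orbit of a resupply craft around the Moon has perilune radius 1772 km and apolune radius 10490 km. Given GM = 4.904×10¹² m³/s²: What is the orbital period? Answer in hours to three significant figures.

T ≈ 12.0 hours

Semi-major axis a = (r_p + r_a)/2 = (1772.0 + 10490)/2 = 6131.0 km = 6.131×10⁶ m.
By Kepler's third law T = 2π√(a³/μ) = 2π × 6.855×10³ = 4.307×10⁴ s.
= 11.96 hours.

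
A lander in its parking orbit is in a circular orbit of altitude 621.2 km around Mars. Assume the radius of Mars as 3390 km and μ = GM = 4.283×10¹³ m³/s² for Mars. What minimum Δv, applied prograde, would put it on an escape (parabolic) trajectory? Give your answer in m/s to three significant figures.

r = 3390 + 621.2 = 4011.2 km = 4.0112×10⁶ m.
Circular speed v_c = √(μ/r) = 3268 m/s.
Escape speed v_esc = √(2μ/r) = √2 × v_c = 4621 m/s.
Δv = v_esc − v_c = 1354 m/s.

Δv ≈ 1350 m/s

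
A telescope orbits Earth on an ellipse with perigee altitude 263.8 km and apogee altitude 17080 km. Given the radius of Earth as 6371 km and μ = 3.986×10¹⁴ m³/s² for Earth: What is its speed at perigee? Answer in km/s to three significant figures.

v ≈ 9.68 km/s

r_p = 6371 + 263.8 = 6634.8 km = 6.6348×10⁶ m.
r_a = 6371 + 17080 = 23451 km = 2.3451×10⁷ m.
Semi-major axis a = (r_p + r_a)/2 = 15043 km = 1.504×10⁷ m.
Vis-viva: v² = μ(2/r − 1/a) = 3.986×10¹⁴ × (3.014×10⁻⁷ − 6.648×10⁻⁸) = 9.366×10⁷ m²/s².
v = 9678 m/s = 9.678 km/s.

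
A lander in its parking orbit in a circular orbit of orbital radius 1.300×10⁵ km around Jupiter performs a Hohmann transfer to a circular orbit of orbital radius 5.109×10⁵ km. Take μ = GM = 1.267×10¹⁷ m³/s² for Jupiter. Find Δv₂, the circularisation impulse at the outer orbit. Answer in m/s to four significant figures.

r₁ = 1.300×10⁵ km = 1.300×10⁸ m.
r₂ = 5.109×10⁵ km = 5.109×10⁸ m.
Transfer ellipse a_t = (r₁ + r₂)/2 = 3.204×10⁸ m.
At r₁: circular v_c1 = √(μ/r₁) = 31220 m/s; transfer-perijove v_p = √[μ(2/r₁ − 1/a_t)] = 39420 m/s.
At r₂: circular v_c2 = √(μ/r₂) = 15750 m/s; transfer-apojove v_a = √[μ(2/r₂ − 1/a_t)] = 10030 m/s.
Δv₂ = v_c2 − v_a = 5718 m/s.

Δv ≈ 5718 m/s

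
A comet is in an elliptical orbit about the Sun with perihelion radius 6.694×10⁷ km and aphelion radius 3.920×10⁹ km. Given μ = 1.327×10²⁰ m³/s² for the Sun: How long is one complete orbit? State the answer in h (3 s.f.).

Semi-major axis a = (r_p + r_a)/2 = (6.6940×10⁷ + 3.9200×10⁹)/2 = 1.9935×10⁹ km = 1.993×10¹² m.
By Kepler's third law T = 2π√(a³/μ) = 2π × 2.443×10⁸ = 1.535×10⁹ s.
= 4.264×10⁵ h.

T ≈ 426000 h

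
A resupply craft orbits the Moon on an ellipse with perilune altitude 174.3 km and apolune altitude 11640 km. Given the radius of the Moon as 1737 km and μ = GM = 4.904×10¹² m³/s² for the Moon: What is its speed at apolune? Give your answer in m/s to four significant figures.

r_p = 1737 + 174.3 = 1911.3 km = 1.9113×10⁶ m.
r_a = 1737 + 11640 = 13377 km = 1.3377×10⁷ m.
Semi-major axis a = (r_p + r_a)/2 = 7644.1 km = 7.644×10⁶ m.
Vis-viva: v² = μ(2/r − 1/a) = 4.904×10¹² × (1.495×10⁻⁷ − 1.308×10⁻⁷) = 9.166×10⁴ m²/s².
v = 302.8 m/s.

v ≈ 302.8 m/s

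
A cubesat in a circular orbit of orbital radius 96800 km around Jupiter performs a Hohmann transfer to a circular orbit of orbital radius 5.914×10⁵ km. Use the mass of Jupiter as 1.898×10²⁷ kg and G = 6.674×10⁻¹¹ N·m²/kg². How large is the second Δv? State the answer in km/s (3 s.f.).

μ = GM = 6.674×10⁻¹¹ × 1.898×10²⁷ = 1.267×10¹⁷ m³/s².
r₁ = 96800 km = 9.680×10⁷ m.
r₂ = 5.914×10⁵ km = 5.914×10⁸ m.
Transfer ellipse a_t = (r₁ + r₂)/2 = 3.441×10⁸ m.
At r₁: circular v_c1 = √(μ/r₁) = 36170 m/s; transfer-perijove v_p = √[μ(2/r₁ − 1/a_t)] = 47420 m/s.
At r₂: circular v_c2 = √(μ/r₂) = 14640 m/s; transfer-apojove v_a = √[μ(2/r₂ − 1/a_t)] = 7762 m/s.
Δv₂ = v_c2 − v_a = 6873 m/s.
= 6.873 km/s.

Δv ≈ 6.87 km/s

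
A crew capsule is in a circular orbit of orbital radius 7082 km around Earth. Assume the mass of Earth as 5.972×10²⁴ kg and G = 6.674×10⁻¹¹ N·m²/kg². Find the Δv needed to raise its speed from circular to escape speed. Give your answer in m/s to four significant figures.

μ = GM = 6.674×10⁻¹¹ × 5.972×10²⁴ = 3.986×10¹⁴ m³/s².
r = 7082 km = 7.082×10⁶ m.
Circular speed v_c = √(μ/r) = 7502 m/s.
Escape speed v_esc = √(2μ/r) = √2 × v_c = 10610 m/s.
Δv = v_esc − v_c = 3107 m/s.

Δv ≈ 3107 m/s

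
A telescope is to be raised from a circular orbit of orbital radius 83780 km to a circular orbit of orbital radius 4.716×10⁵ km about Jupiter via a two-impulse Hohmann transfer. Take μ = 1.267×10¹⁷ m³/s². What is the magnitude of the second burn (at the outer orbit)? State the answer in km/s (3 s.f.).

Δv ≈ 7.39 km/s

r₁ = 83780 km = 8.378×10⁷ m.
r₂ = 4.716×10⁵ km = 4.716×10⁸ m.
Transfer ellipse a_t = (r₁ + r₂)/2 = 2.777×10⁸ m.
At r₁: circular v_c1 = √(μ/r₁) = 38890 m/s; transfer-perijove v_p = √[μ(2/r₁ − 1/a_t)] = 50680 m/s.
At r₂: circular v_c2 = √(μ/r₂) = 16390 m/s; transfer-apojove v_a = √[μ(2/r₂ − 1/a_t)] = 9003 m/s.
Δv₂ = v_c2 − v_a = 7388 m/s.
= 7.388 km/s.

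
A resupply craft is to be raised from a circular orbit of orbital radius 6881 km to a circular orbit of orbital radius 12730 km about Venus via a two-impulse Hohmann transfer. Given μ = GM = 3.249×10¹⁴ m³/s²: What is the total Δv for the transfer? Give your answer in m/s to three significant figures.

r₁ = 6881 km = 6.881×10⁶ m.
r₂ = 12730 km = 1.273×10⁷ m.
Transfer ellipse a_t = (r₁ + r₂)/2 = 9.806×10⁶ m.
At r₁: circular v_c1 = √(μ/r₁) = 6871 m/s; transfer-periapsis v_p = √[μ(2/r₁ − 1/a_t)] = 7829 m/s.
Δv₁ = v_p − v_c1 = 957.9 m/s.
At r₂: circular v_c2 = √(μ/r₂) = 5052 m/s; transfer-apoapsis v_a = √[μ(2/r₂ − 1/a_t)] = 4232 m/s.
Δv₂ = v_c2 − v_a = 819.9 m/s.
Total Δv = Δv₁ + Δv₂ = 1778 m/s.

Δv_total ≈ 1780 m/s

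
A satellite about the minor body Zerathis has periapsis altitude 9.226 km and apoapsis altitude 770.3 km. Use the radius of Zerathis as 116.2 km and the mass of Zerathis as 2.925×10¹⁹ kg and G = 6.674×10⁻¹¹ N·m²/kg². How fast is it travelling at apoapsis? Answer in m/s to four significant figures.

μ = GM = 6.674×10⁻¹¹ × 2.925×10¹⁹ = 1.952×10⁹ m³/s².
r_p = 116.2 + 9.226 = 125.43 km = 1.2543×10⁵ m.
r_a = 116.2 + 770.3 = 886.50 km = 8.8650×10⁵ m.
Semi-major axis a = (r_p + r_a)/2 = 505.96 km = 5.060×10⁵ m.
Vis-viva: v² = μ(2/r − 1/a) = 1.952×10⁹ × (2.256×10⁻⁶ − 1.976×10⁻⁶) = 5.459×10² m²/s².
v = 23.36 m/s.

v ≈ 23.36 m/s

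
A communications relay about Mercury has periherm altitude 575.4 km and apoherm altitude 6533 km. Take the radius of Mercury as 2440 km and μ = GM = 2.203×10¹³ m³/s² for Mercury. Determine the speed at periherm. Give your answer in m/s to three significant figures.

v ≈ 3310 m/s

r_p = 2440 + 575.4 = 3015.4 km = 3.0154×10⁶ m.
r_a = 2440 + 6533 = 8973.0 km = 8.9730×10⁶ m.
Semi-major axis a = (r_p + r_a)/2 = 5994.2 km = 5.994×10⁶ m.
Vis-viva: v² = μ(2/r − 1/a) = 2.203×10¹³ × (6.633×10⁻⁷ − 1.668×10⁻⁷) = 1.094×10⁷ m²/s².
v = 3307 m/s.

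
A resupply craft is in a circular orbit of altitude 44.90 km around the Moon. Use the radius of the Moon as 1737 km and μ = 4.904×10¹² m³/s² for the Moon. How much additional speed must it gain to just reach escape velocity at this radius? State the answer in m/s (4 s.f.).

Δv ≈ 687.2 m/s

r = 1737 + 44.90 = 1781.9 km = 1.7819×10⁶ m.
Circular speed v_c = √(μ/r) = 1659 m/s.
Escape speed v_esc = √(2μ/r) = √2 × v_c = 2346 m/s.
Δv = v_esc − v_c = 687.2 m/s.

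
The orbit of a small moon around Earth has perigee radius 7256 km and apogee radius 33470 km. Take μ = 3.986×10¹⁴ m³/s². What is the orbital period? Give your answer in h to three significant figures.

T ≈ 8.03 h

Semi-major axis a = (r_p + r_a)/2 = (7256.0 + 33470)/2 = 20363 km = 2.036×10⁷ m.
By Kepler's third law T = 2π√(a³/μ) = 2π × 4.603×10³ = 2.892×10⁴ s.
= 8.033 h.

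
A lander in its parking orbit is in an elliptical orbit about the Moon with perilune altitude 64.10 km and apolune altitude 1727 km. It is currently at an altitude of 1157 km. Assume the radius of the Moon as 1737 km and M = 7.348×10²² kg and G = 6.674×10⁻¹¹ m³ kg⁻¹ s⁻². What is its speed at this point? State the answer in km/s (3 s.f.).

μ = GM = 6.674×10⁻¹¹ × 7.348×10²² = 4.904×10¹² m³/s².
r_p = 1737 + 64.10 = 1801.1 km = 1.8011×10⁶ m.
r_a = 1737 + 1727 = 3464.0 km = 3.4640×10⁶ m.
r = 1737 + 1157 = 2894.0 km = 2.894×10⁶ m.
Semi-major axis a = (r_p + r_a)/2 = 2632.6 km = 2.633×10⁶ m.
Vis-viva: v² = μ(2/r − 1/a) = 4.904×10¹² × (6.911×10⁻⁷ − 3.799×10⁻⁷) = 1.526×10⁶ m²/s².
v = 1235 m/s = 1.235 km/s.

v ≈ 1.24 km/s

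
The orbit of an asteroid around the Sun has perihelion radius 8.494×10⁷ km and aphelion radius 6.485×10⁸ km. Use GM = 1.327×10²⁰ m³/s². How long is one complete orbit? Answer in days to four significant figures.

T ≈ 1402 days

Semi-major axis a = (r_p + r_a)/2 = (8.4940×10⁷ + 6.4850×10⁸)/2 = 3.6672×10⁸ km = 3.667×10¹¹ m.
By Kepler's third law T = 2π√(a³/μ) = 2π × 1.928×10⁷ = 1.211×10⁸ s.
= 1402 days.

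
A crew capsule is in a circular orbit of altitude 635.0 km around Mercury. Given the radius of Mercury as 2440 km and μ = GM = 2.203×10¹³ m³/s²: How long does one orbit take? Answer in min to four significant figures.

T ≈ 120.3 min

r = 2440 + 635.0 = 3075.0 km = 3.0750×10⁶ m.
Kepler's third law: T = 2π√(r³/μ) = 2π√((3.075×10⁶)³ / 2.203×10¹³).
r³/μ = 1.320×10⁶ s², so T = 2π × 1.149×10³ = 7.218×10³ s.
Converting: 7.218×10³ s ÷ 60.00 = 120.3 min.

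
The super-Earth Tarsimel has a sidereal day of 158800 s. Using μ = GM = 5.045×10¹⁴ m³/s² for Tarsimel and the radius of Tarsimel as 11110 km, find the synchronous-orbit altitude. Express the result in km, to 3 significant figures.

A synchronous orbit has period T, so by Kepler's third law a = (μT²/4π²)^(1/3).
μT²/4π² = 5.045×10¹⁴ × (1.588×10⁵)² / 39.48 = 3.223×10²³ m³.
a = 6.856×10⁷ m = 68559 km.
Altitude h = a − R = 68559 − 11110 = 57449 km.

h_sync ≈ 57400 km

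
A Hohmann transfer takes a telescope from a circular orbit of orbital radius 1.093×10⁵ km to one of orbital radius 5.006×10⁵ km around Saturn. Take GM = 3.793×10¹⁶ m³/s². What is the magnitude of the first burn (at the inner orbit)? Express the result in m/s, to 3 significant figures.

Δv ≈ 5240 m/s

r₁ = 1.093×10⁵ km = 1.093×10⁸ m.
r₂ = 5.006×10⁵ km = 5.006×10⁸ m.
Transfer ellipse a_t = (r₁ + r₂)/2 = 3.050×10⁸ m.
At r₁: circular v_c1 = √(μ/r₁) = 18630 m/s; transfer-perikrone v_p = √[μ(2/r₁ − 1/a_t)] = 23870 m/s.
Δv₁ = v_p − v_c1 = 5239 m/s.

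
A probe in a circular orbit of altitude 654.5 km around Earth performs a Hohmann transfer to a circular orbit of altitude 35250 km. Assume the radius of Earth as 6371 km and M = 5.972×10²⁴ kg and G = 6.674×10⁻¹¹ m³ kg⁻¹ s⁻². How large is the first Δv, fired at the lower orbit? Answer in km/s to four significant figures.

μ = GM = 6.674×10⁻¹¹ × 5.972×10²⁴ = 3.986×10¹⁴ m³/s².
r₁ = 6371 + 654.5 = 7025.5 km = 7.0255×10⁶ m.
r₂ = 6371 + 35250 = 41621 km = 4.1621×10⁷ m.
Transfer ellipse a_t = (r₁ + r₂)/2 = 2.432×10⁷ m.
At r₁: circular v_c1 = √(μ/r₁) = 7532 m/s; transfer-perigee v_p = √[μ(2/r₁ − 1/a_t)] = 9853 m/s.
Δv₁ = v_p − v_c1 = 2321 m/s.
= 2.321 km/s.

Δv ≈ 2.321 km/s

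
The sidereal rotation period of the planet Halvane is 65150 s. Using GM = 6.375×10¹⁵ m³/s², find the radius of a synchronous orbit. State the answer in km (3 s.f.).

r_sync ≈ 88200 km

A synchronous orbit has period T, so by Kepler's third law a = (μT²/4π²)^(1/3).
μT²/4π² = 6.375×10¹⁵ × (6.515×10⁴)² / 39.48 = 6.854×10²³ m³.
a = 8.817×10⁷ m = 88169 km.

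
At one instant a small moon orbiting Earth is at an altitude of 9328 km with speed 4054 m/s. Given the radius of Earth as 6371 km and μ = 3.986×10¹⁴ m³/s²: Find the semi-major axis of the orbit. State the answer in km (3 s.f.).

a ≈ 11600 km

r = 6371 + 9328 = 15699 km = 1.570×10⁷ m.
Vis-viva rearranged: 1/a = 2/r − v²/μ = 1.274×10⁻⁷ − 4.123×10⁻⁸ = 8.617×10⁻⁸ m⁻¹.
a = 1.161×10⁷ m = 11606 km.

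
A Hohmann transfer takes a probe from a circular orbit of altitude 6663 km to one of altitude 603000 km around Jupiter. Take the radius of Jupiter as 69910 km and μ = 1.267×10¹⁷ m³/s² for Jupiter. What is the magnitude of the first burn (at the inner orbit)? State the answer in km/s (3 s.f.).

Δv ≈ 13.8 km/s

r₁ = 69910 + 6663 = 76573 km = 7.6573×10⁷ m.
r₂ = 69910 + 603000 = 672910 km = 6.7291×10⁸ m.
Transfer ellipse a_t = (r₁ + r₂)/2 = 3.747×10⁸ m.
At r₁: circular v_c1 = √(μ/r₁) = 40680 m/s; transfer-perijove v_p = √[μ(2/r₁ − 1/a_t)] = 54510 m/s.
Δv₁ = v_p − v_c1 = 13830 m/s.
= 13.83 km/s.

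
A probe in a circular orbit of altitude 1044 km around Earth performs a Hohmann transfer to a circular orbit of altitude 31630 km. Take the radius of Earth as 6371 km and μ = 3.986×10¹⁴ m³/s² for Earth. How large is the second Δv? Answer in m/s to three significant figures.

Δv ≈ 1390 m/s

r₁ = 6371 + 1044 = 7415.0 km = 7.4150×10⁶ m.
r₂ = 6371 + 31630 = 38001 km = 3.8001×10⁷ m.
Transfer ellipse a_t = (r₁ + r₂)/2 = 2.271×10⁷ m.
At r₁: circular v_c1 = √(μ/r₁) = 7332 m/s; transfer-perigee v_p = √[μ(2/r₁ − 1/a_t)] = 9485 m/s.
At r₂: circular v_c2 = √(μ/r₂) = 3239 m/s; transfer-apogee v_a = √[μ(2/r₂ − 1/a_t)] = 1851 m/s.
Δv₂ = v_c2 − v_a = 1388 m/s.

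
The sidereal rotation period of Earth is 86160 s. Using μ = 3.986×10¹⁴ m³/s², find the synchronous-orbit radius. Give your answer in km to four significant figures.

A synchronous orbit has period T, so by Kepler's third law a = (μT²/4π²)^(1/3).
μT²/4π² = 3.986×10¹⁴ × (8.616×10⁴)² / 39.48 = 7.495×10²² m³.
a = 4.216×10⁷ m = 42163 km.

r_sync ≈ 42160 km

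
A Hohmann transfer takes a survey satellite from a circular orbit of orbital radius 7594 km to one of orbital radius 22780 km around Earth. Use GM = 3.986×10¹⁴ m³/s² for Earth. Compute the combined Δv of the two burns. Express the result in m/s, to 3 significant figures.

r₁ = 7594 km = 7.594×10⁶ m.
r₂ = 22780 km = 2.278×10⁷ m.
Transfer ellipse a_t = (r₁ + r₂)/2 = 1.519×10⁷ m.
At r₁: circular v_c1 = √(μ/r₁) = 7245 m/s; transfer-perigee v_p = √[μ(2/r₁ − 1/a_t)] = 8873 m/s.
Δv₁ = v_p − v_c1 = 1628 m/s.
At r₂: circular v_c2 = √(μ/r₂) = 4183 m/s; transfer-apogee v_a = √[μ(2/r₂ − 1/a_t)] = 2958 m/s.
Δv₂ = v_c2 − v_a = 1225 m/s.
Total Δv = Δv₁ + Δv₂ = 2853 m/s.

Δv_total ≈ 2850 m/s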